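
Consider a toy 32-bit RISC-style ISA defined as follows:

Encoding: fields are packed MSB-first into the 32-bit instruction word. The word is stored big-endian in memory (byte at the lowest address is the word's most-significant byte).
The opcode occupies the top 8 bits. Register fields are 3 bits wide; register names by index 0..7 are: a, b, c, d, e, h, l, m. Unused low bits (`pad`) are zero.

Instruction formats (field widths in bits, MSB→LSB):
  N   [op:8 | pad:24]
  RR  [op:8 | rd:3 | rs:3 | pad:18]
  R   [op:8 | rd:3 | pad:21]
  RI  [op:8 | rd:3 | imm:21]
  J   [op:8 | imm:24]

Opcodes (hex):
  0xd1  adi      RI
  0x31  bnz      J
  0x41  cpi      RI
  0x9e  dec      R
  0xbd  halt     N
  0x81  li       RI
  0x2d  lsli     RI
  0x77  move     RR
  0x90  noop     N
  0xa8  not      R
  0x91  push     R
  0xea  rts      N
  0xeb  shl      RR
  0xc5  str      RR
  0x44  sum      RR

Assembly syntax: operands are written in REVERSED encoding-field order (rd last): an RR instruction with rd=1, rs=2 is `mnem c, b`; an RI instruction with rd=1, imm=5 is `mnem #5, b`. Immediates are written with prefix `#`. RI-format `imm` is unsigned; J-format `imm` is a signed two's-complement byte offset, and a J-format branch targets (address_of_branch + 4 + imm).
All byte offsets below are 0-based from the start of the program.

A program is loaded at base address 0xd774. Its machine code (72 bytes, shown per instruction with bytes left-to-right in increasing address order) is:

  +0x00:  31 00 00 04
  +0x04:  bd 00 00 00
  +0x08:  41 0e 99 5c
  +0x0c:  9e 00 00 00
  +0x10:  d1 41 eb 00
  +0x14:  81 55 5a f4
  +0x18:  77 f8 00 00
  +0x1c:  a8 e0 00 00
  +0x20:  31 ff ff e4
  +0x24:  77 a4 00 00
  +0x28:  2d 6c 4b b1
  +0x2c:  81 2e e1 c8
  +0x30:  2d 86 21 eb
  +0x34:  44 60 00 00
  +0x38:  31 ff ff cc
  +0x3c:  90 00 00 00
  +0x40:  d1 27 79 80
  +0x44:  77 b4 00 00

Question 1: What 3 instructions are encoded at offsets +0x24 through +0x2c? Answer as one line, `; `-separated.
move b, h; lsli #805809, d; li #975304, b

+0x24: 77 a4 00 00 ⇒ word 0x77a40000 (big)
  opcode bits[31:24]=0x77: move/RR
  rd@[23:21]=0x5 ⇒ h
  rs@[20:18]=0x1 ⇒ b
+0x28: 2d 6c 4b b1 ⇒ word 0x2d6c4bb1 (big)
  opcode bits[31:24]=0x2d: lsli/RI
  rd@[23:21]=0x3 ⇒ d
  imm@[20:0]=0xc4bb1 ⇒ #805809
+0x2c: 81 2e e1 c8 ⇒ word 0x812ee1c8 (big)
  opcode bits[31:24]=0x81: li/RI
  rd@[23:21]=0x1 ⇒ b
  imm@[20:0]=0xee1c8 ⇒ #975304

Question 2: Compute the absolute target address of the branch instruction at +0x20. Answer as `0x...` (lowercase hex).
[20] 31 ff ff e4 → 0x31ffffe4
  top 8b → 0x31 → bnz [J]
  imm: (w>>0)&0xffffff=0xffffe4 (s24→-28) → #-28
  target = base 0xd774 + off 0x20 + 4 + imm -28 = 0xd77c

0xd77c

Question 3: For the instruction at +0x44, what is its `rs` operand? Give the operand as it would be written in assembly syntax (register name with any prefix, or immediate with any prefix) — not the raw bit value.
+0x44: 77 b4 00 00 ⇒ word 0x77b40000 (big)
  opcode bits[31:24]=0x77: move/RR
  [23:21] rd=5 = h
  [20:18] rs=5 = h

h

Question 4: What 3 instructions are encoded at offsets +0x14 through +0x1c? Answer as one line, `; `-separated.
li #1399540, c; move l, m; not m

off 0x14: read 81 55 5a f4 as big → 0x81555af4
  op=0x81555af4>>24=0x81 ⇒ li (RI)
  rd: (w>>21)&0x7=0x2 → c
  imm: (w>>0)&0x1fffff=0x155af4 → #1399540
off 0x18: read 77 f8 00 00 as big → 0x77f80000
  op=0x77f80000>>24=0x77 ⇒ move (RR)
  rd: (w>>21)&0x7=0x7 → m
  rs: (w>>18)&0x7=0x6 → l
off 0x1c: read a8 e0 00 00 as big → 0xa8e00000
  op=0xa8e00000>>24=0xa8 ⇒ not (R)
  rd: (w>>21)&0x7=0x7 → m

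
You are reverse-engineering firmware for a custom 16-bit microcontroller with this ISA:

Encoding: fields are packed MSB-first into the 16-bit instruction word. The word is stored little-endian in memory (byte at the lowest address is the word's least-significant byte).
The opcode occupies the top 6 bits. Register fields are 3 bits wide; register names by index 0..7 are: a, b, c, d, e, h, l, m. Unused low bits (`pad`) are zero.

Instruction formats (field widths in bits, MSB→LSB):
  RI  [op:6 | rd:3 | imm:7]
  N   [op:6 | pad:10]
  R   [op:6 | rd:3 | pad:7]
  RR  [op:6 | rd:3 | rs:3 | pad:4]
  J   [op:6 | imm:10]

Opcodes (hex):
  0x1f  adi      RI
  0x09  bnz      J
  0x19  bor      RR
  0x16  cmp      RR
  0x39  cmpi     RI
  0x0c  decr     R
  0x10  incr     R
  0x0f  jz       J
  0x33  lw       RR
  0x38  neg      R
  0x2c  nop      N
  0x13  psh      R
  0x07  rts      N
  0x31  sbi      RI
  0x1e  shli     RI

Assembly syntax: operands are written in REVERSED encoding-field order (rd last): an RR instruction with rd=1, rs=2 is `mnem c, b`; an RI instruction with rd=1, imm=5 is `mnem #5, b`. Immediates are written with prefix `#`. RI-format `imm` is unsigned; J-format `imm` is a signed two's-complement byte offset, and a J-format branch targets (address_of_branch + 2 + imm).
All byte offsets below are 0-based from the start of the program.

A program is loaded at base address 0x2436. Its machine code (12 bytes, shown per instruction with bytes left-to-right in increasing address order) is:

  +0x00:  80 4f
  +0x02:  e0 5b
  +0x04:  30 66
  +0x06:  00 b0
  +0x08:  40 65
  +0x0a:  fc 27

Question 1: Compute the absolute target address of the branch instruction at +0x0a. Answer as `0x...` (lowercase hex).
0x243e

@+0a  little-endian(fc 27) = 0x27fc
  op=0x27fc>>10=0x9 ⇒ bnz (J)
  imm: (w>>0)&0x3ff=0x3fc (s10→-4) → #-4
  target = base 0x2436 + off 0x0a + 2 + imm -4 = 0x243e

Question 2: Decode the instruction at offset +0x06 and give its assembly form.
+0x06: 00 b0 ⇒ word 0xb000 (little)
  opcode bits[15:10]=0x2c: nop/N

nop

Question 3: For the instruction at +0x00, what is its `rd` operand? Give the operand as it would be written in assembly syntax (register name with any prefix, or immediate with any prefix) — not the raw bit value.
m

+0x00: 80 4f ⇒ word 0x4f80 (little)
  top 6b → 0x13 → psh [R]
  [9:7] rd=7 = m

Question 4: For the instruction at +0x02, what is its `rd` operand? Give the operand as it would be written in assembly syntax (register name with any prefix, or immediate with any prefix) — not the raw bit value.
@+02  little-endian(e0 5b) = 0x5be0
  op=0x5be0>>10=0x16 ⇒ cmp (RR)
  [9:7] rd=7 = m
  [6:4] rs=6 = l

m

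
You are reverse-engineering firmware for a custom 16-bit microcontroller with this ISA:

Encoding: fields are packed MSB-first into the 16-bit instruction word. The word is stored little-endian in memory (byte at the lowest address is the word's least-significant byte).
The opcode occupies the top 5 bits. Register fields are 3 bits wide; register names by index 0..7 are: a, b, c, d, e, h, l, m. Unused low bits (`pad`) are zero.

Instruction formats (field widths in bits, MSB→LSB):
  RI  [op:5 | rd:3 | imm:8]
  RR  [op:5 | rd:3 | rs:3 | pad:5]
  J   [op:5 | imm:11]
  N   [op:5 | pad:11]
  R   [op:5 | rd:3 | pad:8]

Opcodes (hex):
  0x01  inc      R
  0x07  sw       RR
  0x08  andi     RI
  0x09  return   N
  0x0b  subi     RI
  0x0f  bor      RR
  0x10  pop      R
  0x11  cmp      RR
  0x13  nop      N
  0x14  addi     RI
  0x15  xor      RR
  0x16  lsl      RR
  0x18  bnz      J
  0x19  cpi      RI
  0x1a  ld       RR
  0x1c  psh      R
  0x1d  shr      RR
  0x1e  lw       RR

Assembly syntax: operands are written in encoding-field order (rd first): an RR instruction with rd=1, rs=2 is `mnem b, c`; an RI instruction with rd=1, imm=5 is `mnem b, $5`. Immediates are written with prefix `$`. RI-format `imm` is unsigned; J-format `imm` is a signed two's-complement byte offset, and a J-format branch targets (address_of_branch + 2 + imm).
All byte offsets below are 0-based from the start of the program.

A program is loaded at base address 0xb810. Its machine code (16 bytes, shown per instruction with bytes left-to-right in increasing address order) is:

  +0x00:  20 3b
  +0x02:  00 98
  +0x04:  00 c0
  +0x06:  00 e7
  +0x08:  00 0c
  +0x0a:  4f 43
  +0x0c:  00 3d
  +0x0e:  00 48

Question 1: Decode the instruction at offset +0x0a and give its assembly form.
andi d, $79

off 0x0a: read 4f 43 as little → 0x434f
  opcode bits[15:11]=0x8: andi/RI
  rd: (w>>8)&0x7=0x3 → d
  imm: (w>>0)&0xff=0x4f → $79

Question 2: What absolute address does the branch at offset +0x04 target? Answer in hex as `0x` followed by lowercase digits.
[04] 00 c0 → 0xc000
  top 5b → 0x18 → bnz [J]
  imm: (w>>0)&0x7ff=0x0 → $0
  target = base 0xb810 + off 0x04 + 2 + imm 0 = 0xb816

0xb816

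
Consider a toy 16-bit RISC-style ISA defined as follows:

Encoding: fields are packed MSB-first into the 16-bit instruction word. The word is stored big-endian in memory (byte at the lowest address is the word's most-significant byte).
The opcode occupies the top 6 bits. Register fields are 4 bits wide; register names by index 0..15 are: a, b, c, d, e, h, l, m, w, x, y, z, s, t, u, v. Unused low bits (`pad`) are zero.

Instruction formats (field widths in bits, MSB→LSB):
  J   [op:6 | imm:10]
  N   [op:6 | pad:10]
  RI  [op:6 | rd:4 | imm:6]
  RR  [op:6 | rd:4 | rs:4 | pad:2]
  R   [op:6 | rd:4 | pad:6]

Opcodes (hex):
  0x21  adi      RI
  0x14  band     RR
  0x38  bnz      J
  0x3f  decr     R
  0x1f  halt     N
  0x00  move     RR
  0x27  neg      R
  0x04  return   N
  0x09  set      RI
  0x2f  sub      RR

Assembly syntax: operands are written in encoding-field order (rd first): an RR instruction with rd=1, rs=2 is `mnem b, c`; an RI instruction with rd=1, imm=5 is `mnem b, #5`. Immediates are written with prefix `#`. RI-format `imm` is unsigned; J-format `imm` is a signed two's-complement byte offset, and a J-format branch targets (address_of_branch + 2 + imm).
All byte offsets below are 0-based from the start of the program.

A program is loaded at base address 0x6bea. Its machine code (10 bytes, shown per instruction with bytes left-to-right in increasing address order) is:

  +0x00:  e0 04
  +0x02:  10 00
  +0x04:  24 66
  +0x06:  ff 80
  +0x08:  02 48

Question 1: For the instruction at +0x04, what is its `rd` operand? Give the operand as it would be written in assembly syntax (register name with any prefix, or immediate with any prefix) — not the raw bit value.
off 0x04: read 24 66 as big → 0x2466
  top 6b → 0x9 → set [RI]
  [9:6] rd=1 = b
  [5:0] imm=38 = #38

b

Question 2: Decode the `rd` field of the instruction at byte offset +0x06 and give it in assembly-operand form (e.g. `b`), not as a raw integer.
u

off 0x06: read ff 80 as big → 0xff80
  opcode bits[15:10]=0x3f: decr/R
  [9:6] rd=14 = u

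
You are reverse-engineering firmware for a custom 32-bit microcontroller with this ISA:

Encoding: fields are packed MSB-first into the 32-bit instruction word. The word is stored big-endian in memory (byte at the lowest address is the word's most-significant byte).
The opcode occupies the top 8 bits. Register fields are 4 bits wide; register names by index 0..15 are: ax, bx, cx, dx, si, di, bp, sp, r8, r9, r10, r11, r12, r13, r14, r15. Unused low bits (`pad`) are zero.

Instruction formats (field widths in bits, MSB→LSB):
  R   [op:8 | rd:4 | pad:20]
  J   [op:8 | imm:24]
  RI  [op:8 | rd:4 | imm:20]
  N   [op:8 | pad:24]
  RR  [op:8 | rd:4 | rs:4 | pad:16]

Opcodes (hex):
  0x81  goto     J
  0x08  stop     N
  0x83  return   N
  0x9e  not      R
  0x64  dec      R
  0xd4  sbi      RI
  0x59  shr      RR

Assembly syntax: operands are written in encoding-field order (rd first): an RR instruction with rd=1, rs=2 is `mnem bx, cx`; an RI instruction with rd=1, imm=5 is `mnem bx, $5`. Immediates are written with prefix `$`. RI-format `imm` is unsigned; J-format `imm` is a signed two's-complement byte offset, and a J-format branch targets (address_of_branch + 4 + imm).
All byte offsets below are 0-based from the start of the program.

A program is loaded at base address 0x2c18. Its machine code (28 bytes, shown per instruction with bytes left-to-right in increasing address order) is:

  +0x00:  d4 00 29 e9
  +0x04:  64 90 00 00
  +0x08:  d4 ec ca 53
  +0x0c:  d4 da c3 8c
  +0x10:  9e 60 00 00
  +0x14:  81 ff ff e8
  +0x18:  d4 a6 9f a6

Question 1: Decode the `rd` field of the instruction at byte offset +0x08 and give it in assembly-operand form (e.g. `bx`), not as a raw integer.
r14

+0x08: d4 ec ca 53 ⇒ word 0xd4ecca53 (big)
  top 8b → 0xd4 → sbi [RI]
  [23:20] rd=14 = r14
  [19:0] imm=838227 = $838227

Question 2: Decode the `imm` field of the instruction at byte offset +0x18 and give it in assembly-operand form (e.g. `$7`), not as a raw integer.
off 0x18: read d4 a6 9f a6 as big → 0xd4a69fa6
  op=0xd4a69fa6>>24=0xd4 ⇒ sbi (RI)
  rd@[23:20]=0xa ⇒ r10
  imm@[19:0]=0x69fa6 ⇒ $434086

$434086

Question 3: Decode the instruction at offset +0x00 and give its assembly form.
[00] d4 00 29 e9 → 0xd40029e9
  opcode bits[31:24]=0xd4: sbi/RI
  rd@[23:20]=0x0 ⇒ ax
  imm@[19:0]=0x29e9 ⇒ $10729

sbi ax, $10729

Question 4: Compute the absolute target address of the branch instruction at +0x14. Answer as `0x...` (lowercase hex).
off 0x14: read 81 ff ff e8 as big → 0x81ffffe8
  op=0x81ffffe8>>24=0x81 ⇒ goto (J)
  imm: (w>>0)&0xffffff=0xffffe8 (s24→-24) → $-24
  target = base 0x2c18 + off 0x14 + 4 + imm -24 = 0x2c18

0x2c18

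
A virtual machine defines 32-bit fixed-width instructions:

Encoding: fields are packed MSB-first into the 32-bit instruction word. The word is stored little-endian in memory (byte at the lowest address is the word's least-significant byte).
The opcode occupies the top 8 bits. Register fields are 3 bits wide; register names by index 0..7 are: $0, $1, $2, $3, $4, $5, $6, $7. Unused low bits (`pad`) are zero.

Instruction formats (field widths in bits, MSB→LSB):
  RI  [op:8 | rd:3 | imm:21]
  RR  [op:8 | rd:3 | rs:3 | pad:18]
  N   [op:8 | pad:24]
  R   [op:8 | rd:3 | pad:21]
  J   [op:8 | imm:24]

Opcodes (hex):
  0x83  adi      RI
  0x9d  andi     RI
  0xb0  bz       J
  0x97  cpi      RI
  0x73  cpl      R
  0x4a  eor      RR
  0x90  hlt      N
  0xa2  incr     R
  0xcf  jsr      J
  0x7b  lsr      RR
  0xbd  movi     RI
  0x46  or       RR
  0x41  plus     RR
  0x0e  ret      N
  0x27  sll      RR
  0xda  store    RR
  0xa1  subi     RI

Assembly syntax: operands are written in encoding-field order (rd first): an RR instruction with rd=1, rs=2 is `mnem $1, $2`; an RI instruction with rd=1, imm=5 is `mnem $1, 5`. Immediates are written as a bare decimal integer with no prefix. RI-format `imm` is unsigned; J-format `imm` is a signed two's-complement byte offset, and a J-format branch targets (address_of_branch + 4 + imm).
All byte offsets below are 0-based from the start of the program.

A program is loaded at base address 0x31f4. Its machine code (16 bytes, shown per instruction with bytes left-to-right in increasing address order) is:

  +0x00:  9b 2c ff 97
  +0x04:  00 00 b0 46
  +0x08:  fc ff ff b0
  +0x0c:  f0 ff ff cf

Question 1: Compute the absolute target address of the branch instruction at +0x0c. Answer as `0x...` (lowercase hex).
[0c] f0 ff ff cf → 0xcffffff0
  top 8b → 0xcf → jsr [J]
  imm@[23:0]=0xfffff0 (s24→-16) ⇒ -16
  target = base 0x31f4 + off 0x0c + 4 + imm -16 = 0x31f4

0x31f4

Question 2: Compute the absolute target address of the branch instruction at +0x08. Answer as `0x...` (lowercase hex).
+0x08: fc ff ff b0 ⇒ word 0xb0fffffc (little)
  opcode bits[31:24]=0xb0: bz/J
  imm: (w>>0)&0xffffff=0xfffffc (s24→-4) → -4
  target = base 0x31f4 + off 0x08 + 4 + imm -4 = 0x31fc

0x31fc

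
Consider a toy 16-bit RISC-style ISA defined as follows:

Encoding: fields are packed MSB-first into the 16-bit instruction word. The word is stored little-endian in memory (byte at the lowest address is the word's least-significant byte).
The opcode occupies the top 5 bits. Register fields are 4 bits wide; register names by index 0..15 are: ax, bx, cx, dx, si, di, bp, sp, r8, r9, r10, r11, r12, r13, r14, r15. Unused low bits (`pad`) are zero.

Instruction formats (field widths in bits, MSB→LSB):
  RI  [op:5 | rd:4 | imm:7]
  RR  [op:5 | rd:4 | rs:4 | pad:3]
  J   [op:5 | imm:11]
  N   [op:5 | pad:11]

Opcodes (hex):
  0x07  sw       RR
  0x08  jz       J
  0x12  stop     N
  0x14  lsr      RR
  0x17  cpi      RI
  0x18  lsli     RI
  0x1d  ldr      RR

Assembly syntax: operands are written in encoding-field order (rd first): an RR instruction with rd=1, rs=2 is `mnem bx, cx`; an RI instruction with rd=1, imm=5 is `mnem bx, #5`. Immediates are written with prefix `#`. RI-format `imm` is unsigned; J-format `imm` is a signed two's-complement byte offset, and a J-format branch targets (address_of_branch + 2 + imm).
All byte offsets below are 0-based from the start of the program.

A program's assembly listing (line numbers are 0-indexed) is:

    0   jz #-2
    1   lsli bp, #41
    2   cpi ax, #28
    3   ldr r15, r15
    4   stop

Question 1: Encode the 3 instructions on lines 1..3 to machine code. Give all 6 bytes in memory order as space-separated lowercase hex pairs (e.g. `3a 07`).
1. lsli fields op=0x18:5|rd=6:4|imm=41:7 → word c329h → 29 c3
2. cpi fields op=0x17:5|rd=0:4|imm=28:7 → word b81ch → 1c b8
3. ldr fields op=0x1d:5|rd=15:4|rs=15:4|pad=0:3 → word eff8h → f8 ef

29 c3 1c b8 f8 ef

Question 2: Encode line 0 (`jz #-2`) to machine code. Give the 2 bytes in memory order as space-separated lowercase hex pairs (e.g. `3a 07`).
L0: jz op=0x8:5|imm=-2:11 ⇒ 0x47fe ⇒ little fe 47

fe 47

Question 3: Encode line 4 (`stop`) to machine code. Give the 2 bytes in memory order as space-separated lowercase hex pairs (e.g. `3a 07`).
00 90

L4: stop op=0x12:5|pad=0:11 ⇒ 0x9000 ⇒ little 00 90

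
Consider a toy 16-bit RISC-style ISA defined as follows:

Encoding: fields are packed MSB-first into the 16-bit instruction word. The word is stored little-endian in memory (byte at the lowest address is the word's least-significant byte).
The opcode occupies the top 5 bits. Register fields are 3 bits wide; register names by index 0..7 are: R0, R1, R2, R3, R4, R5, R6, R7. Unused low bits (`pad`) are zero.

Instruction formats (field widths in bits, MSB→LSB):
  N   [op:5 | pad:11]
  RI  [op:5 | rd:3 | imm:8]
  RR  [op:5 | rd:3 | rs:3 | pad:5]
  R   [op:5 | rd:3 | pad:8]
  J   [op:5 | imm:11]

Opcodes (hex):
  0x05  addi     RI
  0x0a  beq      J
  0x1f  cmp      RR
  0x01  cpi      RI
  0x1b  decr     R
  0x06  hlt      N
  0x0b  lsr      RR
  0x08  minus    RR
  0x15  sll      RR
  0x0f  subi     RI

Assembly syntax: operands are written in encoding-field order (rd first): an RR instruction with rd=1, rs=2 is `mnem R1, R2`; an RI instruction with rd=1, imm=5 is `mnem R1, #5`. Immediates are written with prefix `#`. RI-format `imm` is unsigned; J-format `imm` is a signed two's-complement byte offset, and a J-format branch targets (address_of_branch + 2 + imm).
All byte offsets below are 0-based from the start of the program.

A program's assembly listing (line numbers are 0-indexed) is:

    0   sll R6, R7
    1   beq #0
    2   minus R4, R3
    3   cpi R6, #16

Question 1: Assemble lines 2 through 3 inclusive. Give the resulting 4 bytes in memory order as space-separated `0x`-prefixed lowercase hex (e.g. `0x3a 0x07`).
L2: minus op=0x8:5|rd=4:3|rs=3:3|pad=0:5 ⇒ 0x4460 ⇒ little 60 44
L3: cpi op=0x1:5|rd=6:3|imm=16:8 ⇒ 0x0e10 ⇒ little 10 0e

0x60 0x44 0x10 0x0e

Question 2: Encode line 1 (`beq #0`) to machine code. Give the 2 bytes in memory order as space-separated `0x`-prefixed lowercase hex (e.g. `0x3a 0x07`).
0x00 0x50

L1: beq op=0xa:5|imm=0:11 ⇒ 0x5000 ⇒ little 00 50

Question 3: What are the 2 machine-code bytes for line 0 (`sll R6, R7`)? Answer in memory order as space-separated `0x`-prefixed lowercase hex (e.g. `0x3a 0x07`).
0. sll fields op=0x15:5|rd=6:3|rs=7:3|pad=0:5 → word aee0h → e0 ae

0xe0 0xae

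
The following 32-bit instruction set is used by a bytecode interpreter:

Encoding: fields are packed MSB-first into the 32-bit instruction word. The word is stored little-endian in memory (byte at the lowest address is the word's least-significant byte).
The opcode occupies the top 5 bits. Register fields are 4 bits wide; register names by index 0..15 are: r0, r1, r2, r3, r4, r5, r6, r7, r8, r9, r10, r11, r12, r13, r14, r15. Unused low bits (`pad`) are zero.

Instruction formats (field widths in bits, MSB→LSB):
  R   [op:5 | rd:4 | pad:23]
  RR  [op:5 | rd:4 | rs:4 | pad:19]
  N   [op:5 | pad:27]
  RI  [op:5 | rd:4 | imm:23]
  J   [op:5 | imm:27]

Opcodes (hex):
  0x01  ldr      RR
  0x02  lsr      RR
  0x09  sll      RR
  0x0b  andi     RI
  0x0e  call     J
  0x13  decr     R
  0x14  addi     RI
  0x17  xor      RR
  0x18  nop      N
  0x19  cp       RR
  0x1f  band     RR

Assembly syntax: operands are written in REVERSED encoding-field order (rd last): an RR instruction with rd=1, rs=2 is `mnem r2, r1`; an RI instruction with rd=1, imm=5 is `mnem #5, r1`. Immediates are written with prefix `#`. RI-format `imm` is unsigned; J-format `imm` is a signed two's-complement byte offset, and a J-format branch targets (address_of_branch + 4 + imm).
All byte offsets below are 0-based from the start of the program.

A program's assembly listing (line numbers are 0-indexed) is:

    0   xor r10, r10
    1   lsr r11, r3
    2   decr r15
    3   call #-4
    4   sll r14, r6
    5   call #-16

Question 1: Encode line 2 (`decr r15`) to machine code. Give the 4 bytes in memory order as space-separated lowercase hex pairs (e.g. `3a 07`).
2. decr fields op=0x13:5|rd=15:4|pad=0:23 → word 9f800000h → 00 00 80 9f

00 00 80 9f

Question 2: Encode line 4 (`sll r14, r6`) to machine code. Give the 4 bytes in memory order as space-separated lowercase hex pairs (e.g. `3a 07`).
00 00 70 4b

4. sll fields op=0x9:5|rd=6:4|rs=14:4|pad=0:19 → word 4b700000h → 00 00 70 4b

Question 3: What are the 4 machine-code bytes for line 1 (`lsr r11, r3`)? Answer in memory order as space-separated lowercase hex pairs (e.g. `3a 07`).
L1: lsr op=0x2:5|rd=3:4|rs=11:4|pad=0:19 ⇒ 0x11d80000 ⇒ little 00 00 d8 11

00 00 d8 11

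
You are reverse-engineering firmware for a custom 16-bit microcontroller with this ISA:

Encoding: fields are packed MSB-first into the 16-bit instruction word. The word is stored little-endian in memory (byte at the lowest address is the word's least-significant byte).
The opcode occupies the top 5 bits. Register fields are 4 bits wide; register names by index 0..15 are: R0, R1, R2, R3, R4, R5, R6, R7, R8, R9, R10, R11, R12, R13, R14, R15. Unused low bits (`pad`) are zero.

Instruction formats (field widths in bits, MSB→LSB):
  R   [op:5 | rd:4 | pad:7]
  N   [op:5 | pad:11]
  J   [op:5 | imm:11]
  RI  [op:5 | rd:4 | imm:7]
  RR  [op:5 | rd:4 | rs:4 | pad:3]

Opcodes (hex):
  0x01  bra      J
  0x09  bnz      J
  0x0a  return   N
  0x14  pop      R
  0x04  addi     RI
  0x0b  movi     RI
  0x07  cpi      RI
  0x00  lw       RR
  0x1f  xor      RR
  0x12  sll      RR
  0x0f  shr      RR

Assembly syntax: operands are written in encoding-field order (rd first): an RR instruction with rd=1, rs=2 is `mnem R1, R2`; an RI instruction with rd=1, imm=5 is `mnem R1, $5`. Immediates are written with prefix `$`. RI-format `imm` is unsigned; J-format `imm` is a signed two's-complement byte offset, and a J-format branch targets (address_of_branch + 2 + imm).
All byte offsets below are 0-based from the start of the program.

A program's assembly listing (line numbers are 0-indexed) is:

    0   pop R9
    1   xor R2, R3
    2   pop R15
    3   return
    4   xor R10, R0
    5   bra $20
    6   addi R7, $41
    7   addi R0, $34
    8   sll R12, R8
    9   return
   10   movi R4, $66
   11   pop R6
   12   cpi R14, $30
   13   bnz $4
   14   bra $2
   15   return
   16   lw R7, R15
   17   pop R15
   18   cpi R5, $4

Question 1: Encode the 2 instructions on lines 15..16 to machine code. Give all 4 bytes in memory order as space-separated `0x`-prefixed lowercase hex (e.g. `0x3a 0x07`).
0x00 0x50 0xf8 0x03

15. return fields op=0xa:5|pad=0:11 → word 5000h → 00 50
16. lw fields op=0x0:5|rd=7:4|rs=15:4|pad=0:3 → word 03f8h → f8 03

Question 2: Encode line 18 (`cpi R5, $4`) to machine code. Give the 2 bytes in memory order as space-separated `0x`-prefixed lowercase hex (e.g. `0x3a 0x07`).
line 18 (cpi): pack op=0x7:5|rd=5:4|imm=4:7 = 0x3a84; little→ 84 3a

0x84 0x3a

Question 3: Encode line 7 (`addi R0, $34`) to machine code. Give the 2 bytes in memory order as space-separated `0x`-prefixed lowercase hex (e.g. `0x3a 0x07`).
0x22 0x20

7. addi fields op=0x4:5|rd=0:4|imm=34:7 → word 2022h → 22 20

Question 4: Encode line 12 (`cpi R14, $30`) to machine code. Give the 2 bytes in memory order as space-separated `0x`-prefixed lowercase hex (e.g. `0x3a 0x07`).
line 12 (cpi): pack op=0x7:5|rd=14:4|imm=30:7 = 0x3f1e; little→ 1e 3f

0x1e 0x3f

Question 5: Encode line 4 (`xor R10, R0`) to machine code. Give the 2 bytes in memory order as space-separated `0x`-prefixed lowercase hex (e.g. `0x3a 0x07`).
0x00 0xfd

line 4 (xor): pack op=0x1f:5|rd=10:4|rs=0:4|pad=0:3 = 0xfd00; little→ 00 fd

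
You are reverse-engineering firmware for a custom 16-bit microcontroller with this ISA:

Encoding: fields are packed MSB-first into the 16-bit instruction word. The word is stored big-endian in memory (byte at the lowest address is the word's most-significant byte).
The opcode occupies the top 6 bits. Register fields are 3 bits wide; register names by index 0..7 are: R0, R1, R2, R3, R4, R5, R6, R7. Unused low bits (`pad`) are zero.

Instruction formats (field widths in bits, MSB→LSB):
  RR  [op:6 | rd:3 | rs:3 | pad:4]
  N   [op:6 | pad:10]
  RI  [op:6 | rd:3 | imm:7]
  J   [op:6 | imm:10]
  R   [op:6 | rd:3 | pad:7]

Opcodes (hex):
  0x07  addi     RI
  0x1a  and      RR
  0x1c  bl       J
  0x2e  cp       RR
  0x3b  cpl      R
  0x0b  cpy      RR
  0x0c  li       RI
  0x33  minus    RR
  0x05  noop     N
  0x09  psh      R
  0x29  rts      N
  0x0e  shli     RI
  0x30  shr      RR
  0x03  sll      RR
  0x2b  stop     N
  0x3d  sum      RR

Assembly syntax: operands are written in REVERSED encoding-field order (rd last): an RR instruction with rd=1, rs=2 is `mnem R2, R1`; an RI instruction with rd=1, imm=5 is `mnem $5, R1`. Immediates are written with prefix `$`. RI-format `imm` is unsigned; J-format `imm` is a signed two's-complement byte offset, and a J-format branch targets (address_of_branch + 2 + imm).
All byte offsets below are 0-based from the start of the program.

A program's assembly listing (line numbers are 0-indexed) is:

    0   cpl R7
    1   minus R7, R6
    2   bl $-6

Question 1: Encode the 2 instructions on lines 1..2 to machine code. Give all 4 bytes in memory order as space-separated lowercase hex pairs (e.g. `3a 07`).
cf 70 73 fa

L1: minus op=0x33:6|rd=6:3|rs=7:3|pad=0:4 ⇒ 0xcf70 ⇒ big cf 70
L2: bl op=0x1c:6|imm=-6:10 ⇒ 0x73fa ⇒ big 73 fa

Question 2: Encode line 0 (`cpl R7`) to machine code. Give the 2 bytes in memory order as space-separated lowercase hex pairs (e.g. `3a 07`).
0. cpl fields op=0x3b:6|rd=7:3|pad=0:7 → word ef80h → ef 80

ef 80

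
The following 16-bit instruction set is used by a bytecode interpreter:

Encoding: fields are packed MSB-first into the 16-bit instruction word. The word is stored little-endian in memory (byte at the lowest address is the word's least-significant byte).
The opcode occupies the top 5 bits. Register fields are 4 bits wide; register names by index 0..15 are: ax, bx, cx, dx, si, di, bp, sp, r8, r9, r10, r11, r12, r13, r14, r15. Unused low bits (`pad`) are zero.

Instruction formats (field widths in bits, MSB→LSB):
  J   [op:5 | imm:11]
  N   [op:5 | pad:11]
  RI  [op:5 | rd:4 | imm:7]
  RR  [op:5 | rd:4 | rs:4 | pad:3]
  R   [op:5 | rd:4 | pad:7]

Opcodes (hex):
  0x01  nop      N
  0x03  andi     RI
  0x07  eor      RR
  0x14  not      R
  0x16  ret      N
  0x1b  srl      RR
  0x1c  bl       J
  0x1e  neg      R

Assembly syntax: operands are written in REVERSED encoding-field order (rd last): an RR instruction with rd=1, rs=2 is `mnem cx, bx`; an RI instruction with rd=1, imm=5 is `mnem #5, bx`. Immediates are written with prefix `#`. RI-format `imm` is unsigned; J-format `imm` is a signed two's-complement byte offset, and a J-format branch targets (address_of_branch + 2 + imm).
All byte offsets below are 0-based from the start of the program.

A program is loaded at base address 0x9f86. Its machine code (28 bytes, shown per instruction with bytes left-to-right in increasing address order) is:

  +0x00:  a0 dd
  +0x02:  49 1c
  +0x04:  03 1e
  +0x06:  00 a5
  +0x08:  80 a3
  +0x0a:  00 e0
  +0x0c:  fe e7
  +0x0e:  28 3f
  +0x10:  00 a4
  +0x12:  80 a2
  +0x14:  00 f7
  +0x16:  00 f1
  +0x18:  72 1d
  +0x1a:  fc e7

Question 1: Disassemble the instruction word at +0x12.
off 0x12: read 80 a2 as little → 0xa280
  op=0xa280>>11=0x14 ⇒ not (R)
  rd@[10:7]=0x5 ⇒ di

not di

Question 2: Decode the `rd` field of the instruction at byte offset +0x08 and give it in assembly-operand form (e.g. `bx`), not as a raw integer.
+0x08: 80 a3 ⇒ word 0xa380 (little)
  top 5b → 0x14 → not [R]
  rd: (w>>7)&0xf=0x7 → sp

sp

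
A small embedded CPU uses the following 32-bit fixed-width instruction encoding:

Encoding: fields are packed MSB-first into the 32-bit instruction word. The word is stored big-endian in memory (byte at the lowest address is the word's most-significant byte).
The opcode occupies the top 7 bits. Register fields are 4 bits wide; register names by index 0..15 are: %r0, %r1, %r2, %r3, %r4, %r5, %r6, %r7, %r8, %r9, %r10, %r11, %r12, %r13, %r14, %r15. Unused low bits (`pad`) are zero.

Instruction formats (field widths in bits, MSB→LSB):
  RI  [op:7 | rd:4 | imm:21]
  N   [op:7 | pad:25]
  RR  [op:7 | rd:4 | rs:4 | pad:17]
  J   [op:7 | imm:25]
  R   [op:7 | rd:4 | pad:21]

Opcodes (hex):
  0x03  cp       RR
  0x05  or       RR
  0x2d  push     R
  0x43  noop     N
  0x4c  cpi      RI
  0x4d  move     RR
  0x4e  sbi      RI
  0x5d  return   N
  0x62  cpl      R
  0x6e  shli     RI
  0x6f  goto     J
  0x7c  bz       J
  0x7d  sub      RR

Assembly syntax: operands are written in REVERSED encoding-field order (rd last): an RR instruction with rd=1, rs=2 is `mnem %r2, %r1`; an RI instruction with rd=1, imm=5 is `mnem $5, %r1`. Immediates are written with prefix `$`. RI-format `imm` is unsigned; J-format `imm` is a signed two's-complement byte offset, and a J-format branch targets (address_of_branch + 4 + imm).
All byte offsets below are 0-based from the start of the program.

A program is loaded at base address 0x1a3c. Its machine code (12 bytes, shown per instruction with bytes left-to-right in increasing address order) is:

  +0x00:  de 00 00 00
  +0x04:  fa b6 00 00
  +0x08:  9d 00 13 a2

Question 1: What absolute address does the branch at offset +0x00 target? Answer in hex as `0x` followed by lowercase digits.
0x1a40

off 0x00: read de 00 00 00 as big → 0xde000000
  op=0xde000000>>25=0x6f ⇒ goto (J)
  imm: (w>>0)&0x1ffffff=0x0 → $0
  target = base 0x1a3c + off 0x00 + 4 + imm 0 = 0x1a40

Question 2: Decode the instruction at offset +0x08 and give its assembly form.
off 0x08: read 9d 00 13 a2 as big → 0x9d0013a2
  opcode bits[31:25]=0x4e: sbi/RI
  rd: (w>>21)&0xf=0x8 → %r8
  imm: (w>>0)&0x1fffff=0x13a2 → $5026

sbi $5026, %r8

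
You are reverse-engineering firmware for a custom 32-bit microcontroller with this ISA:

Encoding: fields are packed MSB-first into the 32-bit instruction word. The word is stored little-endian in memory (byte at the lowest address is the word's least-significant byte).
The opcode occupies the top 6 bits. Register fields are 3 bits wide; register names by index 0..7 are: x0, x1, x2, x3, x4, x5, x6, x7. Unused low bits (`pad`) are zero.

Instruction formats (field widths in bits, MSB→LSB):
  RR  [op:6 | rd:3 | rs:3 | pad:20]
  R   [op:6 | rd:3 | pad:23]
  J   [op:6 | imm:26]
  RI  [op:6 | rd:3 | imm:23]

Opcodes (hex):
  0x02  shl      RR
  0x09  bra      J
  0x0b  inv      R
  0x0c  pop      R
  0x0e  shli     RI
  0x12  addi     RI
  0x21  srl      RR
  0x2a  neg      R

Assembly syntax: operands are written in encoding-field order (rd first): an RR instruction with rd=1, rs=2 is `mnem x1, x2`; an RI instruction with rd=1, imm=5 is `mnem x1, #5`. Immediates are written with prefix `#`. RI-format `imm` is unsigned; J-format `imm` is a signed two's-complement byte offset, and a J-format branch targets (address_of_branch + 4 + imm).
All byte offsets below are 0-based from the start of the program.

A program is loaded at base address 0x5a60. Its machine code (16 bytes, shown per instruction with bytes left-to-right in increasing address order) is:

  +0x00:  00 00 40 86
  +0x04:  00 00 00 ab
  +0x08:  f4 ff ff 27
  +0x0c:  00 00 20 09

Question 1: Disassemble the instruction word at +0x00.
off 0x00: read 00 00 40 86 as little → 0x86400000
  op=0x86400000>>26=0x21 ⇒ srl (RR)
  rd@[25:23]=0x4 ⇒ x4
  rs@[22:20]=0x4 ⇒ x4

srl x4, x4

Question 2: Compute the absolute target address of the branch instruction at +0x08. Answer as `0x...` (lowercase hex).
0x5a60

+0x08: f4 ff ff 27 ⇒ word 0x27fffff4 (little)
  opcode bits[31:26]=0x9: bra/J
  imm@[25:0]=0x3fffff4 (s26→-12) ⇒ #-12
  target = base 0x5a60 + off 0x08 + 4 + imm -12 = 0x5a60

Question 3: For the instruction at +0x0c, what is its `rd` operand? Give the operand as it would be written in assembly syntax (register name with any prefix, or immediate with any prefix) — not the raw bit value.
x2

[0c] 00 00 20 09 → 0x09200000
  op=0x09200000>>26=0x2 ⇒ shl (RR)
  [25:23] rd=2 = x2
  [22:20] rs=2 = x2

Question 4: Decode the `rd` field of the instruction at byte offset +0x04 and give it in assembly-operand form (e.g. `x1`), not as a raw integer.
x6

+0x04: 00 00 00 ab ⇒ word 0xab000000 (little)
  opcode bits[31:26]=0x2a: neg/R
  rd@[25:23]=0x6 ⇒ x6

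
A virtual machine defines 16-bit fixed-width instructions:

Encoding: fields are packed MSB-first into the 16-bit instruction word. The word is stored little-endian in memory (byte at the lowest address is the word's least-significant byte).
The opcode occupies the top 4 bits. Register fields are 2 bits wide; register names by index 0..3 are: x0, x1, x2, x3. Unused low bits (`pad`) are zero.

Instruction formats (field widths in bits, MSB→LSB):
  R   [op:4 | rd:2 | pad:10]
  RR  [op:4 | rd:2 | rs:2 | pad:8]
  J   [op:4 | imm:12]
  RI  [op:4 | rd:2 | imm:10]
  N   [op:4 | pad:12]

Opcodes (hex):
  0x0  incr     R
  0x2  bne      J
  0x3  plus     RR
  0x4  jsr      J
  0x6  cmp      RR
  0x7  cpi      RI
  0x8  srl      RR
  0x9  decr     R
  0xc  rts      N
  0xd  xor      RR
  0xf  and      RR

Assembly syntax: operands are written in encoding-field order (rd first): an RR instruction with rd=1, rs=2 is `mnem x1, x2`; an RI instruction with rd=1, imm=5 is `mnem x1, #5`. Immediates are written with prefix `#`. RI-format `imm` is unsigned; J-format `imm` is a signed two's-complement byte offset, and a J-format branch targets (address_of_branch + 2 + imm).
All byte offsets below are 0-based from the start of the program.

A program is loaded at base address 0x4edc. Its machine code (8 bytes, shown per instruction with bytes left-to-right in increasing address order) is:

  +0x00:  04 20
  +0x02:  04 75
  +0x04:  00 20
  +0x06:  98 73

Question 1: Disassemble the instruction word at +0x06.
cpi x0, #920

+0x06: 98 73 ⇒ word 0x7398 (little)
  top 4b → 0x7 → cpi [RI]
  rd@[11:10]=0x0 ⇒ x0
  imm@[9:0]=0x398 ⇒ #920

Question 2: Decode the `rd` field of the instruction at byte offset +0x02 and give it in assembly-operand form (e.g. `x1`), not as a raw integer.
x1

@+02  little-endian(04 75) = 0x7504
  op=0x7504>>12=0x7 ⇒ cpi (RI)
  rd: (w>>10)&0x3=0x1 → x1
  imm: (w>>0)&0x3ff=0x104 → #260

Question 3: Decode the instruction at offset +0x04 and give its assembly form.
bne #0

[04] 00 20 → 0x2000
  opcode bits[15:12]=0x2: bne/J
  [11:0] imm=0 = #0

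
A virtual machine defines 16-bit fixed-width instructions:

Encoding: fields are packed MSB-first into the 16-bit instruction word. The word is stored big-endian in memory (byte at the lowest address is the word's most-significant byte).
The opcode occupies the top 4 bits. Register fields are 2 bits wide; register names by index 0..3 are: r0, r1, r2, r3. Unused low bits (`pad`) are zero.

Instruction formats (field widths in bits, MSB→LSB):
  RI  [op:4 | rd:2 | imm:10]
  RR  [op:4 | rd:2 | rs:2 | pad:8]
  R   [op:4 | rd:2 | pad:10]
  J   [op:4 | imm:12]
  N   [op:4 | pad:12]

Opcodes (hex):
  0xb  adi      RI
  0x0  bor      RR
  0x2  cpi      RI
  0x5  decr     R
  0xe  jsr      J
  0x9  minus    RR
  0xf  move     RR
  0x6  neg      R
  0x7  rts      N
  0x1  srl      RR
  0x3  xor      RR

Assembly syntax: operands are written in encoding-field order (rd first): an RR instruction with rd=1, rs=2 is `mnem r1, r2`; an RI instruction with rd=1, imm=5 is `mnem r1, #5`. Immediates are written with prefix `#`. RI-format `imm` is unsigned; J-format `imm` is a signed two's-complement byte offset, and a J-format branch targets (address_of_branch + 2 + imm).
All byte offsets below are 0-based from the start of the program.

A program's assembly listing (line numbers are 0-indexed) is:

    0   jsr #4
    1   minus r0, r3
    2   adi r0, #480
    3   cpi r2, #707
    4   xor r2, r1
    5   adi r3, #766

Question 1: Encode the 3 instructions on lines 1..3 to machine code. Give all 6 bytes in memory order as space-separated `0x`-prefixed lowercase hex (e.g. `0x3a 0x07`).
L1: minus op=0x9:4|rd=0:2|rs=3:2|pad=0:8 ⇒ 0x9300 ⇒ big 93 00
L2: adi op=0xb:4|rd=0:2|imm=480:10 ⇒ 0xb1e0 ⇒ big b1 e0
L3: cpi op=0x2:4|rd=2:2|imm=707:10 ⇒ 0x2ac3 ⇒ big 2a c3

0x93 0x00 0xb1 0xe0 0x2a 0xc3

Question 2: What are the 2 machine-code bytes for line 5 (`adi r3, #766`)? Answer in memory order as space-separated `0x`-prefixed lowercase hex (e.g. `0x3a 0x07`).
L5: adi op=0xb:4|rd=3:2|imm=766:10 ⇒ 0xbefe ⇒ big be fe

0xbe 0xfe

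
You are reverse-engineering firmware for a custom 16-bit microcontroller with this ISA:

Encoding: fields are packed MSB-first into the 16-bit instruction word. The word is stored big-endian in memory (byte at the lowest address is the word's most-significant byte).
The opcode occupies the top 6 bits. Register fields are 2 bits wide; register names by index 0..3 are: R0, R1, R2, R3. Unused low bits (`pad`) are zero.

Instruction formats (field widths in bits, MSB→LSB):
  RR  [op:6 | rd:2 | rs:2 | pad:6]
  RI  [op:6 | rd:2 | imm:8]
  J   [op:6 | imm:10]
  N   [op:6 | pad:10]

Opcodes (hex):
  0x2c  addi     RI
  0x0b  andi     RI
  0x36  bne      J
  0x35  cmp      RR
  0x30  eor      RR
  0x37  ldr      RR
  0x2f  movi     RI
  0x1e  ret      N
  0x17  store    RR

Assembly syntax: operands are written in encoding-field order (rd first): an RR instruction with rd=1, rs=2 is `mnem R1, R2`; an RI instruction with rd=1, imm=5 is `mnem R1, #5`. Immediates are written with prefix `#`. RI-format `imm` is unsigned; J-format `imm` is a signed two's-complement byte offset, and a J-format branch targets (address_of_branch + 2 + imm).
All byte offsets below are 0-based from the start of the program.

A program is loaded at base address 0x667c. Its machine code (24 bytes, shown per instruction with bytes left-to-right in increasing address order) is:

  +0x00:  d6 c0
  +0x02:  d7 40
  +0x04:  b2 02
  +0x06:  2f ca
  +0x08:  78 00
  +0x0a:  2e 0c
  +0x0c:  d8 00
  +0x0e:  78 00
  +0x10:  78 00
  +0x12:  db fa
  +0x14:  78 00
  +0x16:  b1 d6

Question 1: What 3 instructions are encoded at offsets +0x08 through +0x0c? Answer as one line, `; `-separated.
ret; andi R2, #12; bne #0

off 0x08: read 78 00 as big → 0x7800
  top 6b → 0x1e → ret [N]
off 0x0a: read 2e 0c as big → 0x2e0c
  top 6b → 0xb → andi [RI]
  rd: (w>>8)&0x3=0x2 → R2
  imm: (w>>0)&0xff=0xc → #12
off 0x0c: read d8 00 as big → 0xd800
  top 6b → 0x36 → bne [J]
  imm: (w>>0)&0x3ff=0x0 → #0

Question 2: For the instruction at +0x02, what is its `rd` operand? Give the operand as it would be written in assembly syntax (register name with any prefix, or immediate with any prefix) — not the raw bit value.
+0x02: d7 40 ⇒ word 0xd740 (big)
  opcode bits[15:10]=0x35: cmp/RR
  rd@[9:8]=0x3 ⇒ R3
  rs@[7:6]=0x1 ⇒ R1

R3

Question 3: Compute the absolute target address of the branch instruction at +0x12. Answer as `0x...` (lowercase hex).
0x668a

off 0x12: read db fa as big → 0xdbfa
  top 6b → 0x36 → bne [J]
  imm: (w>>0)&0x3ff=0x3fa (s10→-6) → #-6
  target = base 0x667c + off 0x12 + 2 + imm -6 = 0x668a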